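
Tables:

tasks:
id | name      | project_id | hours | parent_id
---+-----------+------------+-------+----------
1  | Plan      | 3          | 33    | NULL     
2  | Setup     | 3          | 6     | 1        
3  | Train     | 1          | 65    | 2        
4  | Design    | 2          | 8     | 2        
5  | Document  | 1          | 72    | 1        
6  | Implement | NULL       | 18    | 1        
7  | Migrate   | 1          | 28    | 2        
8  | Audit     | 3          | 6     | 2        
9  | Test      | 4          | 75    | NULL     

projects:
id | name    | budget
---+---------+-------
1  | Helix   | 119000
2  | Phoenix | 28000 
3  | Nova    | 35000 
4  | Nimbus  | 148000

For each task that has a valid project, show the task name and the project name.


INNER JOIN keeps only tasks rows whose project_id matches an id in projects. Walk through each task:
  - task 1 (Plan): project_id=3 -> matches Nova
  - task 2 (Setup): project_id=3 -> matches Nova
  - task 3 (Train): project_id=1 -> matches Helix
  - task 4 (Design): project_id=2 -> matches Phoenix
  - task 5 (Document): project_id=1 -> matches Helix
  - task 6 (Implement): project_id=NULL, no match -> dropped
  - task 7 (Migrate): project_id=1 -> matches Helix
  - task 8 (Audit): project_id=3 -> matches Nova
  - task 9 (Test): project_id=4 -> matches Nimbus
So 1 of 9 rows is dropped.

SQL:
SELECT a.name, b.name AS project
FROM tasks a
INNER JOIN projects b ON a.project_id = b.id

Result:
name     | project
---------+--------
Plan     | Nova   
Setup    | Nova   
Train    | Helix  
Design   | Phoenix
Document | Helix  
Migrate  | Helix  
Audit    | Nova   
Test     | Nimbus 


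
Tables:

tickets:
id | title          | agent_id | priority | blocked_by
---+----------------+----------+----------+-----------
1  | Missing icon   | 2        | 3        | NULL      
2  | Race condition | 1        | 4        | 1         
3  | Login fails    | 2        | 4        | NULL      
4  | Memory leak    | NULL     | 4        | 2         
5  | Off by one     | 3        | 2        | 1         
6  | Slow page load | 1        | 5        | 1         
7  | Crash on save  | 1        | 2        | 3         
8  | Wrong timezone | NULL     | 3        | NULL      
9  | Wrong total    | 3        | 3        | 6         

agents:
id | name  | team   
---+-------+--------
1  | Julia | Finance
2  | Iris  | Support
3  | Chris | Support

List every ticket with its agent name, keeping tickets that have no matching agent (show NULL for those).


LEFT JOIN keeps every row from tickets (the left table); where agent_id has no match in agents, the agent columns become NULL. Walk through each ticket:
  - ticket 1 (Missing icon): agent_id=2 -> matches Iris
  - ticket 2 (Race condition): agent_id=1 -> matches Julia
  - ticket 3 (Login fails): agent_id=2 -> matches Iris
  - ticket 4 (Memory leak): agent_id=NULL, no match -> kept with NULL
  - ticket 5 (Off by one): agent_id=3 -> matches Chris
  - ticket 6 (Slow page load): agent_id=1 -> matches Julia
  - ticket 7 (Crash on save): agent_id=1 -> matches Julia
  - ticket 8 (Wrong timezone): agent_id=NULL, no match -> kept with NULL
  - ticket 9 (Wrong total): agent_id=3 -> matches Chris
All 9 rows appear; 2 have NULL agent.

SQL:
SELECT a.title, b.name AS agent
FROM tickets a
LEFT JOIN agents b ON a.agent_id = b.id

Result:
title          | agent
---------------+------
Missing icon   | Iris 
Race condition | Julia
Login fails    | Iris 
Memory leak    | NULL 
Off by one     | Chris
Slow page load | Julia
Crash on save  | Julia
Wrong timezone | NULL 
Wrong total    | Chris


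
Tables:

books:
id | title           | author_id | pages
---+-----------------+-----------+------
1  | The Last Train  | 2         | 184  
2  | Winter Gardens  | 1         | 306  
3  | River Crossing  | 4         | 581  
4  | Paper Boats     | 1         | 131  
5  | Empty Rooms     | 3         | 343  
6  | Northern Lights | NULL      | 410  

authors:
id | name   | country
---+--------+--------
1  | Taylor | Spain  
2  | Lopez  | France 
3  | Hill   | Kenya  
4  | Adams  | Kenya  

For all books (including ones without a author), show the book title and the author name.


LEFT JOIN keeps every row from books (the left table); where author_id has no match in authors, the author columns become NULL. Walk through each book:
  - book 1 (The Last Train): author_id=2 -> matches Lopez
  - book 2 (Winter Gardens): author_id=1 -> matches Taylor
  - book 3 (River Crossing): author_id=4 -> matches Adams
  - book 4 (Paper Boats): author_id=1 -> matches Taylor
  - book 5 (Empty Rooms): author_id=3 -> matches Hill
  - book 6 (Northern Lights): author_id=NULL, no match -> kept with NULL
All 6 rows appear; 1 has NULL author.

SQL:
SELECT a.title, b.name AS author
FROM books a
LEFT JOIN authors b ON a.author_id = b.id

Result:
title           | author
----------------+-------
The Last Train  | Lopez 
Winter Gardens  | Taylor
River Crossing  | Adams 
Paper Boats     | Taylor
Empty Rooms     | Hill  
Northern Lights | NULL  


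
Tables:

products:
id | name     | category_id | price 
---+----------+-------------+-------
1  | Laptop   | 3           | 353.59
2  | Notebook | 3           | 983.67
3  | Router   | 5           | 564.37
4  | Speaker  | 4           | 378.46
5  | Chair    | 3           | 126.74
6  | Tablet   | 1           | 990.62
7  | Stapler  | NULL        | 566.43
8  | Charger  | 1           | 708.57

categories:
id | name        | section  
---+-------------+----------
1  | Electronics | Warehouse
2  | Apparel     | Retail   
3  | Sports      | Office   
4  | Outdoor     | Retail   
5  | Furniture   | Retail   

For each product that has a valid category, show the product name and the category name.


INNER JOIN keeps only products rows whose category_id matches an id in categories. Walk through each product:
  - product 1 (Laptop): category_id=3 -> matches Sports
  - product 2 (Notebook): category_id=3 -> matches Sports
  - product 3 (Router): category_id=5 -> matches Furniture
  - product 4 (Speaker): category_id=4 -> matches Outdoor
  - product 5 (Chair): category_id=3 -> matches Sports
  - product 6 (Tablet): category_id=1 -> matches Electronics
  - product 7 (Stapler): category_id=NULL, no match -> dropped
  - product 8 (Charger): category_id=1 -> matches Electronics
So 1 of 8 rows is dropped.

SQL:
SELECT a.name, b.name AS category
FROM products a
INNER JOIN categories b ON a.category_id = b.id

Result:
name     | category   
---------+------------
Laptop   | Sports     
Notebook | Sports     
Router   | Furniture  
Speaker  | Outdoor    
Chair    | Sports     
Tablet   | Electronics
Charger  | Electronics


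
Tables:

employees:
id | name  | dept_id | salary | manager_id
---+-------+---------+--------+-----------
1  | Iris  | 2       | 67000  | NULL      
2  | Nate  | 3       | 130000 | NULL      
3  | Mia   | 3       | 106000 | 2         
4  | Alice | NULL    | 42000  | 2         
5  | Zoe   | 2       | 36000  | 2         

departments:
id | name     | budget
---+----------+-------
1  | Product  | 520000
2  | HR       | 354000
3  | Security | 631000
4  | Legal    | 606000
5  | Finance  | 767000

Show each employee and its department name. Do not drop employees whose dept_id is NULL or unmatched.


LEFT JOIN keeps every row from employees (the left table); where dept_id has no match in departments, the department columns become NULL. Walk through each employee:
  - employee 1 (Iris): dept_id=2 -> matches HR
  - employee 2 (Nate): dept_id=3 -> matches Security
  - employee 3 (Mia): dept_id=3 -> matches Security
  - employee 4 (Alice): dept_id=NULL, no match -> kept with NULL
  - employee 5 (Zoe): dept_id=2 -> matches HR
All 5 rows appear; 1 has NULL department.

SQL:
SELECT a.name, b.name AS department
FROM employees a
LEFT JOIN departments b ON a.dept_id = b.id

Result:
name  | department
------+-----------
Iris  | HR        
Nate  | Security  
Mia   | Security  
Alice | NULL      
Zoe   | HR        


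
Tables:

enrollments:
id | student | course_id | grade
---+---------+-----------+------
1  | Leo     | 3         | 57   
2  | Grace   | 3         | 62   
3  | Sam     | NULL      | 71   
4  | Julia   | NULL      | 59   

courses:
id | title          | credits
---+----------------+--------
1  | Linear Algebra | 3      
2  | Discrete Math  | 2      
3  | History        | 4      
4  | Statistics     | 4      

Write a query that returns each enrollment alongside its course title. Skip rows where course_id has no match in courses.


INNER JOIN keeps only enrollments rows whose course_id matches an id in courses. Walk through each enrollment:
  - enrollment 1 (Leo): course_id=3 -> matches History
  - enrollment 2 (Grace): course_id=3 -> matches History
  - enrollment 3 (Sam): course_id=NULL, no match -> dropped
  - enrollment 4 (Julia): course_id=NULL, no match -> dropped
So 2 of 4 rows are dropped.

SQL:
SELECT a.student, b.title AS course
FROM enrollments a
INNER JOIN courses b ON a.course_id = b.id

Result:
student | course 
--------+--------
Leo     | History
Grace   | History


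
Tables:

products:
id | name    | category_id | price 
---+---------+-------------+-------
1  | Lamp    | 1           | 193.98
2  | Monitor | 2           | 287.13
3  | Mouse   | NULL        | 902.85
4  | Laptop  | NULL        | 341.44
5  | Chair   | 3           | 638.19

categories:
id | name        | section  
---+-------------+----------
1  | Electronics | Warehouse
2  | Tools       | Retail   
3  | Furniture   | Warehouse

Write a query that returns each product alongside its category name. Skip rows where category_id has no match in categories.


INNER JOIN keeps only products rows whose category_id matches an id in categories. Walk through each product:
  - product 1 (Lamp): category_id=1 -> matches Electronics
  - product 2 (Monitor): category_id=2 -> matches Tools
  - product 3 (Mouse): category_id=NULL, no match -> dropped
  - product 4 (Laptop): category_id=NULL, no match -> dropped
  - product 5 (Chair): category_id=3 -> matches Furniture
So 2 of 5 rows are dropped.

SQL:
SELECT a.name, b.name AS category
FROM products a
INNER JOIN categories b ON a.category_id = b.id

Result:
name    | category   
--------+------------
Lamp    | Electronics
Monitor | Tools      
Chair   | Furniture  


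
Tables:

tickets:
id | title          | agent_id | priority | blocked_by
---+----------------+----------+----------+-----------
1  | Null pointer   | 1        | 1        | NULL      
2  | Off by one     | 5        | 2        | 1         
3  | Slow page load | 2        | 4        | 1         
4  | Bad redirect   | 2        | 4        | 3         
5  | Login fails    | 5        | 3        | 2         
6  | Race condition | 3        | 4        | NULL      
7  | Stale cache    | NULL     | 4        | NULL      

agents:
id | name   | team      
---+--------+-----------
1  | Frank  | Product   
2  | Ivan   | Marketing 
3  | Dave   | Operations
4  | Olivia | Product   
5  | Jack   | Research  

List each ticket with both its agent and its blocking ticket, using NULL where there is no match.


Two LEFT JOINs from the same base table tickets: one to agents via agent_id, one to tickets itself via blocked_by. Both are LEFT so every ticket is preserved.
Match against agents:
  - ticket 1 (Null pointer): agent_id=1 -> matches Frank
  - ticket 2 (Off by one): agent_id=5 -> matches Jack
  - ticket 3 (Slow page load): agent_id=2 -> matches Ivan
  - ticket 4 (Bad redirect): agent_id=2 -> matches Ivan
  - ticket 5 (Login fails): agent_id=5 -> matches Jack
  - ticket 6 (Race condition): agent_id=3 -> matches Dave
  - ticket 7 (Stale cache): agent_id=NULL, no match -> kept with NULL
Match against tickets (self):
  - ticket 1 (Null pointer): blocked_by=NULL -> NULL
  - ticket 2 (Off by one): blocked_by=1 -> Null pointer
  - ticket 3 (Slow page load): blocked_by=1 -> Null pointer
  - ticket 4 (Bad redirect): blocked_by=3 -> Slow page load
  - ticket 5 (Login fails): blocked_by=2 -> Off by one
  - ticket 6 (Race condition): blocked_by=NULL -> NULL
  - ticket 7 (Stale cache): blocked_by=NULL -> NULL

SQL:
SELECT a.title, b.name AS agent, c.title AS blocked_by
FROM tickets a
LEFT JOIN agents b ON a.agent_id = b.id
LEFT JOIN tickets c ON a.blocked_by = c.id

Result:
title          | agent | blocked_by    
---------------+-------+---------------
Null pointer   | Frank | NULL          
Off by one     | Jack  | Null pointer  
Slow page load | Ivan  | Null pointer  
Bad redirect   | Ivan  | Slow page load
Login fails    | Jack  | Off by one    
Race condition | Dave  | NULL          
Stale cache    | NULL  | NULL          


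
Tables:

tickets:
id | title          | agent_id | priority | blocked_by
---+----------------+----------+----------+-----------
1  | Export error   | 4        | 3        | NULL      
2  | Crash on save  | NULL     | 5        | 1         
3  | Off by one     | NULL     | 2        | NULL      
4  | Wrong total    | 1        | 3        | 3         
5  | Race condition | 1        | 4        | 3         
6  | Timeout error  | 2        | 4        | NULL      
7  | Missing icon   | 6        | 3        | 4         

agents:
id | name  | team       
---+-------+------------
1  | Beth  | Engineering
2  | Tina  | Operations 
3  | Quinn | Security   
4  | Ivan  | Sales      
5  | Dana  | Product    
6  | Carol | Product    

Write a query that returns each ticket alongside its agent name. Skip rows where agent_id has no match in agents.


INNER JOIN keeps only tickets rows whose agent_id matches an id in agents. Walk through each ticket:
  - ticket 1 (Export error): agent_id=4 -> matches Ivan
  - ticket 2 (Crash on save): agent_id=NULL, no match -> dropped
  - ticket 3 (Off by one): agent_id=NULL, no match -> dropped
  - ticket 4 (Wrong total): agent_id=1 -> matches Beth
  - ticket 5 (Race condition): agent_id=1 -> matches Beth
  - ticket 6 (Timeout error): agent_id=2 -> matches Tina
  - ticket 7 (Missing icon): agent_id=6 -> matches Carol
So 2 of 7 rows are dropped.

SQL:
SELECT a.title, b.name AS agent
FROM tickets a
INNER JOIN agents b ON a.agent_id = b.id

Result:
title          | agent
---------------+------
Export error   | Ivan 
Wrong total    | Beth 
Race condition | Beth 
Timeout error  | Tina 
Missing icon   | Carol


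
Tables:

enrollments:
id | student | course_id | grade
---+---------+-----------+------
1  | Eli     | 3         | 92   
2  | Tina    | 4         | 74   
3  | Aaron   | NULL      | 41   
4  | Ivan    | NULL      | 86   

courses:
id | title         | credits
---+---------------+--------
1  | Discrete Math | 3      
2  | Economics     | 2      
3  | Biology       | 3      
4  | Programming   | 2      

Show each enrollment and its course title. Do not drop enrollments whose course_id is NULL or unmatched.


LEFT JOIN keeps every row from enrollments (the left table); where course_id has no match in courses, the course columns become NULL. Walk through each enrollment:
  - enrollment 1 (Eli): course_id=3 -> matches Biology
  - enrollment 2 (Tina): course_id=4 -> matches Programming
  - enrollment 3 (Aaron): course_id=NULL, no match -> kept with NULL
  - enrollment 4 (Ivan): course_id=NULL, no match -> kept with NULL
All 4 rows appear; 2 have NULL course.

SQL:
SELECT a.student, b.title AS course
FROM enrollments a
LEFT JOIN courses b ON a.course_id = b.id

Result:
student | course     
--------+------------
Eli     | Biology    
Tina    | Programming
Aaron   | NULL       
Ivan    | NULL       


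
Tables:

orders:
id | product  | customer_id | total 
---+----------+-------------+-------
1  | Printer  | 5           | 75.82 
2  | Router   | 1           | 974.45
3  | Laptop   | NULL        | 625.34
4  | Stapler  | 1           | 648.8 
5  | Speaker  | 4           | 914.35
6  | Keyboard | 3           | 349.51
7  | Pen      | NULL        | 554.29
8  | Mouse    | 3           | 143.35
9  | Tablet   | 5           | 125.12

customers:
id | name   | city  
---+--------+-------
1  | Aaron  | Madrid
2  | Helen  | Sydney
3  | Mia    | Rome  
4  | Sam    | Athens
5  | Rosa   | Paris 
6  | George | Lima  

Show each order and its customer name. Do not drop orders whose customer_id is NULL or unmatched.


LEFT JOIN keeps every row from orders (the left table); where customer_id has no match in customers, the customer columns become NULL. Walk through each order:
  - order 1 (Printer): customer_id=5 -> matches Rosa
  - order 2 (Router): customer_id=1 -> matches Aaron
  - order 3 (Laptop): customer_id=NULL, no match -> kept with NULL
  - order 4 (Stapler): customer_id=1 -> matches Aaron
  - order 5 (Speaker): customer_id=4 -> matches Sam
  - order 6 (Keyboard): customer_id=3 -> matches Mia
  - order 7 (Pen): customer_id=NULL, no match -> kept with NULL
  - order 8 (Mouse): customer_id=3 -> matches Mia
  - order 9 (Tablet): customer_id=5 -> matches Rosa
All 9 rows appear; 2 have NULL customer.

SQL:
SELECT a.product, b.name AS customer
FROM orders a
LEFT JOIN customers b ON a.customer_id = b.id

Result:
product  | customer
---------+---------
Printer  | Rosa    
Router   | Aaron   
Laptop   | NULL    
Stapler  | Aaron   
Speaker  | Sam     
Keyboard | Mia     
Pen      | NULL    
Mouse    | Mia     
Tablet   | Rosa    


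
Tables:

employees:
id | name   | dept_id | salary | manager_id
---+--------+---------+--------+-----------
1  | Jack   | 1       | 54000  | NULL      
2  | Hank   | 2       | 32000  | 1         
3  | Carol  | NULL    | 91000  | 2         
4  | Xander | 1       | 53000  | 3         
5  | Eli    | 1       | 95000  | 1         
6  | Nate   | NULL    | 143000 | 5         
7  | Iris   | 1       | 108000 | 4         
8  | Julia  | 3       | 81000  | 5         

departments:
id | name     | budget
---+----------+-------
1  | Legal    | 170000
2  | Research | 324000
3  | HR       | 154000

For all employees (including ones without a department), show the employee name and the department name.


LEFT JOIN keeps every row from employees (the left table); where dept_id has no match in departments, the department columns become NULL. Walk through each employee:
  - employee 1 (Jack): dept_id=1 -> matches Legal
  - employee 2 (Hank): dept_id=2 -> matches Research
  - employee 3 (Carol): dept_id=NULL, no match -> kept with NULL
  - employee 4 (Xander): dept_id=1 -> matches Legal
  - employee 5 (Eli): dept_id=1 -> matches Legal
  - employee 6 (Nate): dept_id=NULL, no match -> kept with NULL
  - employee 7 (Iris): dept_id=1 -> matches Legal
  - employee 8 (Julia): dept_id=3 -> matches HR
All 8 rows appear; 2 have NULL department.

SQL:
SELECT a.name, b.name AS department
FROM employees a
LEFT JOIN departments b ON a.dept_id = b.id

Result:
name   | department
-------+-----------
Jack   | Legal     
Hank   | Research  
Carol  | NULL      
Xander | Legal     
Eli    | Legal     
Nate   | NULL      
Iris   | Legal     
Julia  | HR        


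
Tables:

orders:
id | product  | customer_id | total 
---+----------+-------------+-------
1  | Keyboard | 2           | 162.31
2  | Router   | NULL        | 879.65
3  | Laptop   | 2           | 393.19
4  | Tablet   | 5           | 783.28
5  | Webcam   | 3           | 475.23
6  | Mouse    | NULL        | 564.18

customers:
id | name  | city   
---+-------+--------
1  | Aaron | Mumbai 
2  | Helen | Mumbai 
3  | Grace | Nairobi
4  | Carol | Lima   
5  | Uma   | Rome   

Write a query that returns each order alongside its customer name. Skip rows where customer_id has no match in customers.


INNER JOIN keeps only orders rows whose customer_id matches an id in customers. Walk through each order:
  - order 1 (Keyboard): customer_id=2 -> matches Helen
  - order 2 (Router): customer_id=NULL, no match -> dropped
  - order 3 (Laptop): customer_id=2 -> matches Helen
  - order 4 (Tablet): customer_id=5 -> matches Uma
  - order 5 (Webcam): customer_id=3 -> matches Grace
  - order 6 (Mouse): customer_id=NULL, no match -> dropped
So 2 of 6 rows are dropped.

SQL:
SELECT a.product, b.name AS customer
FROM orders a
INNER JOIN customers b ON a.customer_id = b.id

Result:
product  | customer
---------+---------
Keyboard | Helen   
Laptop   | Helen   
Tablet   | Uma     
Webcam   | Grace   


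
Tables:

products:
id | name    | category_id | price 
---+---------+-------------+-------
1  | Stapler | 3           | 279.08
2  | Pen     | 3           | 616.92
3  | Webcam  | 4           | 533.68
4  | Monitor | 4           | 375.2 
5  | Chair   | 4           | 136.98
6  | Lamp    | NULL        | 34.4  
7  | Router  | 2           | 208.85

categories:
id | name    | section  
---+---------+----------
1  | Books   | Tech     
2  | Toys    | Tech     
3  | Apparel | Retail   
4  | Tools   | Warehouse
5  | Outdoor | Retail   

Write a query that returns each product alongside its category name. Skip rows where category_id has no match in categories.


INNER JOIN keeps only products rows whose category_id matches an id in categories. Walk through each product:
  - product 1 (Stapler): category_id=3 -> matches Apparel
  - product 2 (Pen): category_id=3 -> matches Apparel
  - product 3 (Webcam): category_id=4 -> matches Tools
  - product 4 (Monitor): category_id=4 -> matches Tools
  - product 5 (Chair): category_id=4 -> matches Tools
  - product 6 (Lamp): category_id=NULL, no match -> dropped
  - product 7 (Router): category_id=2 -> matches Toys
So 1 of 7 rows is dropped.

SQL:
SELECT a.name, b.name AS category
FROM products a
INNER JOIN categories b ON a.category_id = b.id

Result:
name    | category
--------+---------
Stapler | Apparel 
Pen     | Apparel 
Webcam  | Tools   
Monitor | Tools   
Chair   | Tools   
Router  | Toys    


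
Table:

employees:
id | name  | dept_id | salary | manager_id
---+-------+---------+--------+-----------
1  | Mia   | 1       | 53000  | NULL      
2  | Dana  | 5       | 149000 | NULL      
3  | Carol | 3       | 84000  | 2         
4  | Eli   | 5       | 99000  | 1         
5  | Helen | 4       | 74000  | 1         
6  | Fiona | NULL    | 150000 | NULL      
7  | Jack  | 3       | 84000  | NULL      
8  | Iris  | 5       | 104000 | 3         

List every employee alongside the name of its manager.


This is a self-join: employees is joined to a second copy of itself, matching each row's manager_id to another row's id. Use LEFT JOIN so rows with manager_id=NULL are kept.
  - employee 1 (Mia): manager_id=NULL -> NULL
  - employee 2 (Dana): manager_id=NULL -> NULL
  - employee 3 (Carol): manager_id=2 -> Dana
  - employee 4 (Eli): manager_id=1 -> Mia
  - employee 5 (Helen): manager_id=1 -> Mia
  - employee 6 (Fiona): manager_id=NULL -> NULL
  - employee 7 (Jack): manager_id=NULL -> NULL
  - employee 8 (Iris): manager_id=3 -> Carol

SQL:
SELECT a.name AS item, b.name AS manager
FROM employees a
LEFT JOIN employees b ON a.manager_id = b.id

Result:
item  | manager
------+--------
Mia   | NULL   
Dana  | NULL   
Carol | Dana   
Eli   | Mia    
Helen | Mia    
Fiona | NULL   
Jack  | NULL   
Iris  | Carol  


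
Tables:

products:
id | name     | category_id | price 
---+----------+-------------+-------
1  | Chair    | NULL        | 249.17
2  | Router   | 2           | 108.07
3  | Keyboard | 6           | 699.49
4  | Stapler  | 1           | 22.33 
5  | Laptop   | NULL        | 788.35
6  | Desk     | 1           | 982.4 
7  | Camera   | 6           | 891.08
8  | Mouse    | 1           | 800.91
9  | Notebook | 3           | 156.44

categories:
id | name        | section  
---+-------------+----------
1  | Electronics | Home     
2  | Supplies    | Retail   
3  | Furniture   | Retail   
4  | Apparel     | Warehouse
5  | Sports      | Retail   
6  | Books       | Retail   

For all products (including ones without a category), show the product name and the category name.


LEFT JOIN keeps every row from products (the left table); where category_id has no match in categories, the category columns become NULL. Walk through each product:
  - product 1 (Chair): category_id=NULL, no match -> kept with NULL
  - product 2 (Router): category_id=2 -> matches Supplies
  - product 3 (Keyboard): category_id=6 -> matches Books
  - product 4 (Stapler): category_id=1 -> matches Electronics
  - product 5 (Laptop): category_id=NULL, no match -> kept with NULL
  - product 6 (Desk): category_id=1 -> matches Electronics
  - product 7 (Camera): category_id=6 -> matches Books
  - product 8 (Mouse): category_id=1 -> matches Electronics
  - product 9 (Notebook): category_id=3 -> matches Furniture
All 9 rows appear; 2 have NULL category.

SQL:
SELECT a.name, b.name AS category
FROM products a
LEFT JOIN categories b ON a.category_id = b.id

Result:
name     | category   
---------+------------
Chair    | NULL       
Router   | Supplies   
Keyboard | Books      
Stapler  | Electronics
Laptop   | NULL       
Desk     | Electronics
Camera   | Books      
Mouse    | Electronics
Notebook | Furniture  


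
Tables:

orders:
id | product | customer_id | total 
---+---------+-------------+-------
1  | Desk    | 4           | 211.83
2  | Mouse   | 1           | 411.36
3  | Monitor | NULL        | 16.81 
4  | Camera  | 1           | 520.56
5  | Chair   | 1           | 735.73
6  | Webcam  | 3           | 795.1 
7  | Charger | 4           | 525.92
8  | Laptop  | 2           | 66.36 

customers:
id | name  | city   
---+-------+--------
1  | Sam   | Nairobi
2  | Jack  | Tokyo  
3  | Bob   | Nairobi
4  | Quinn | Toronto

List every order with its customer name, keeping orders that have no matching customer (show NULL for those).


LEFT JOIN keeps every row from orders (the left table); where customer_id has no match in customers, the customer columns become NULL. Walk through each order:
  - order 1 (Desk): customer_id=4 -> matches Quinn
  - order 2 (Mouse): customer_id=1 -> matches Sam
  - order 3 (Monitor): customer_id=NULL, no match -> kept with NULL
  - order 4 (Camera): customer_id=1 -> matches Sam
  - order 5 (Chair): customer_id=1 -> matches Sam
  - order 6 (Webcam): customer_id=3 -> matches Bob
  - order 7 (Charger): customer_id=4 -> matches Quinn
  - order 8 (Laptop): customer_id=2 -> matches Jack
All 8 rows appear; 1 has NULL customer.

SQL:
SELECT a.product, b.name AS customer
FROM orders a
LEFT JOIN customers b ON a.customer_id = b.id

Result:
product | customer
--------+---------
Desk    | Quinn   
Mouse   | Sam     
Monitor | NULL    
Camera  | Sam     
Chair   | Sam     
Webcam  | Bob     
Charger | Quinn   
Laptop  | Jack    


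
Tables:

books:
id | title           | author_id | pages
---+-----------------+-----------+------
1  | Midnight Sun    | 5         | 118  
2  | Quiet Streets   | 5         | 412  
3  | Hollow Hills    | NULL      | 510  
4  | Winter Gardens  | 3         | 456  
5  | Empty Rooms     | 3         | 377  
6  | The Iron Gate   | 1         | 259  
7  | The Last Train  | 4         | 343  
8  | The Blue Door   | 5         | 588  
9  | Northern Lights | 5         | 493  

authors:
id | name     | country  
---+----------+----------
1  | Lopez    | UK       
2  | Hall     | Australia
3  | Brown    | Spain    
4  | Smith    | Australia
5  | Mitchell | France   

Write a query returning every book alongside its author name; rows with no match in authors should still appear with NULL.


LEFT JOIN keeps every row from books (the left table); where author_id has no match in authors, the author columns become NULL. Walk through each book:
  - book 1 (Midnight Sun): author_id=5 -> matches Mitchell
  - book 2 (Quiet Streets): author_id=5 -> matches Mitchell
  - book 3 (Hollow Hills): author_id=NULL, no match -> kept with NULL
  - book 4 (Winter Gardens): author_id=3 -> matches Brown
  - book 5 (Empty Rooms): author_id=3 -> matches Brown
  - book 6 (The Iron Gate): author_id=1 -> matches Lopez
  - book 7 (The Last Train): author_id=4 -> matches Smith
  - book 8 (The Blue Door): author_id=5 -> matches Mitchell
  - book 9 (Northern Lights): author_id=5 -> matches Mitchell
All 9 rows appear; 1 has NULL author.

SQL:
SELECT a.title, b.name AS author
FROM books a
LEFT JOIN authors b ON a.author_id = b.id

Result:
title           | author  
----------------+---------
Midnight Sun    | Mitchell
Quiet Streets   | Mitchell
Hollow Hills    | NULL    
Winter Gardens  | Brown   
Empty Rooms     | Brown   
The Iron Gate   | Lopez   
The Last Train  | Smith   
The Blue Door   | Mitchell
Northern Lights | Mitchell


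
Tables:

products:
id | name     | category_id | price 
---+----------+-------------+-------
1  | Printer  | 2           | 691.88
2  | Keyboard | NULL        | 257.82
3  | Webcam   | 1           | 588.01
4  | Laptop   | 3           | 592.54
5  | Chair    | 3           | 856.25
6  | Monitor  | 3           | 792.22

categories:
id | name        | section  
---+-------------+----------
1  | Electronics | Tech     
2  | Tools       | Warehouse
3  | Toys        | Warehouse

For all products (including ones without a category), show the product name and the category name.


LEFT JOIN keeps every row from products (the left table); where category_id has no match in categories, the category columns become NULL. Walk through each product:
  - product 1 (Printer): category_id=2 -> matches Tools
  - product 2 (Keyboard): category_id=NULL, no match -> kept with NULL
  - product 3 (Webcam): category_id=1 -> matches Electronics
  - product 4 (Laptop): category_id=3 -> matches Toys
  - product 5 (Chair): category_id=3 -> matches Toys
  - product 6 (Monitor): category_id=3 -> matches Toys
All 6 rows appear; 1 has NULL category.

SQL:
SELECT a.name, b.name AS category
FROM products a
LEFT JOIN categories b ON a.category_id = b.id

Result:
name     | category   
---------+------------
Printer  | Tools      
Keyboard | NULL       
Webcam   | Electronics
Laptop   | Toys       
Chair    | Toys       
Monitor  | Toys       


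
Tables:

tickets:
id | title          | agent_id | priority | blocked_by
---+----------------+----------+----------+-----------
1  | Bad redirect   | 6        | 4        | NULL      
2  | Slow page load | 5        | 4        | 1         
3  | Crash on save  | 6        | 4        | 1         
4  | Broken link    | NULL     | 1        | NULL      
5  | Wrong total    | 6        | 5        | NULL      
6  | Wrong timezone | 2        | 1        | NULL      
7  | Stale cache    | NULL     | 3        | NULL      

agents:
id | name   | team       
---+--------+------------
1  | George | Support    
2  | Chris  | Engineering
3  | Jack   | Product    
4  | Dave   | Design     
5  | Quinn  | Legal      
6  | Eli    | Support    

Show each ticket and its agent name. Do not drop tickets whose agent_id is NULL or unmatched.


LEFT JOIN keeps every row from tickets (the left table); where agent_id has no match in agents, the agent columns become NULL. Walk through each ticket:
  - ticket 1 (Bad redirect): agent_id=6 -> matches Eli
  - ticket 2 (Slow page load): agent_id=5 -> matches Quinn
  - ticket 3 (Crash on save): agent_id=6 -> matches Eli
  - ticket 4 (Broken link): agent_id=NULL, no match -> kept with NULL
  - ticket 5 (Wrong total): agent_id=6 -> matches Eli
  - ticket 6 (Wrong timezone): agent_id=2 -> matches Chris
  - ticket 7 (Stale cache): agent_id=NULL, no match -> kept with NULL
All 7 rows appear; 2 have NULL agent.

SQL:
SELECT a.title, b.name AS agent
FROM tickets a
LEFT JOIN agents b ON a.agent_id = b.id

Result:
title          | agent
---------------+------
Bad redirect   | Eli  
Slow page load | Quinn
Crash on save  | Eli  
Broken link    | NULL 
Wrong total    | Eli  
Wrong timezone | Chris
Stale cache    | NULL 


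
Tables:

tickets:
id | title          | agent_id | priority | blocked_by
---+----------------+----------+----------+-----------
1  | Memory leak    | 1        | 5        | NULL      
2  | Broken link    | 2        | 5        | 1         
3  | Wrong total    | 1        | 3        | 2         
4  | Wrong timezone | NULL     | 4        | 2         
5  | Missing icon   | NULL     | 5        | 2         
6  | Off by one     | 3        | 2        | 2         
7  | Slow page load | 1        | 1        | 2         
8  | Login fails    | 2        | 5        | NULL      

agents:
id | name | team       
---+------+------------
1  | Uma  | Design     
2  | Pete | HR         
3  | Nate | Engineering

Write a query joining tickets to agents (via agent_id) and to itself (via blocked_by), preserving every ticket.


Two LEFT JOINs from the same base table tickets: one to agents via agent_id, one to tickets itself via blocked_by. Both are LEFT so every ticket is preserved.
Match against agents:
  - ticket 1 (Memory leak): agent_id=1 -> matches Uma
  - ticket 2 (Broken link): agent_id=2 -> matches Pete
  - ticket 3 (Wrong total): agent_id=1 -> matches Uma
  - ticket 4 (Wrong timezone): agent_id=NULL, no match -> kept with NULL
  - ticket 5 (Missing icon): agent_id=NULL, no match -> kept with NULL
  - ticket 6 (Off by one): agent_id=3 -> matches Nate
  - ticket 7 (Slow page load): agent_id=1 -> matches Uma
  - ticket 8 (Login fails): agent_id=2 -> matches Pete
Match against tickets (self):
  - ticket 1 (Memory leak): blocked_by=NULL -> NULL
  - ticket 2 (Broken link): blocked_by=1 -> Memory leak
  - ticket 3 (Wrong total): blocked_by=2 -> Broken link
  - ticket 4 (Wrong timezone): blocked_by=2 -> Broken link
  - ticket 5 (Missing icon): blocked_by=2 -> Broken link
  - ticket 6 (Off by one): blocked_by=2 -> Broken link
  - ticket 7 (Slow page load): blocked_by=2 -> Broken link
  - ticket 8 (Login fails): blocked_by=NULL -> NULL

SQL:
SELECT a.title, b.name AS agent, c.title AS blocked_by
FROM tickets a
LEFT JOIN agents b ON a.agent_id = b.id
LEFT JOIN tickets c ON a.blocked_by = c.id

Result:
title          | agent | blocked_by 
---------------+-------+------------
Memory leak    | Uma   | NULL       
Broken link    | Pete  | Memory leak
Wrong total    | Uma   | Broken link
Wrong timezone | NULL  | Broken link
Missing icon   | NULL  | Broken link
Off by one     | Nate  | Broken link
Slow page load | Uma   | Broken link
Login fails    | Pete  | NULL       


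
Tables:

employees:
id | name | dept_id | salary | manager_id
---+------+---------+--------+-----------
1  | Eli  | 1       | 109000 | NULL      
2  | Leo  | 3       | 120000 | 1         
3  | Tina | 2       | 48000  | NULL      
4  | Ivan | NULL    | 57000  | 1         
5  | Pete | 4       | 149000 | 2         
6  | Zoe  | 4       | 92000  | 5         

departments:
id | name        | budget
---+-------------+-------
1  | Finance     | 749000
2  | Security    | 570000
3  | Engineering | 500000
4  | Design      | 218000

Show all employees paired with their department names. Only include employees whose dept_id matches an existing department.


INNER JOIN keeps only employees rows whose dept_id matches an id in departments. Walk through each employee:
  - employee 1 (Eli): dept_id=1 -> matches Finance
  - employee 2 (Leo): dept_id=3 -> matches Engineering
  - employee 3 (Tina): dept_id=2 -> matches Security
  - employee 4 (Ivan): dept_id=NULL, no match -> dropped
  - employee 5 (Pete): dept_id=4 -> matches Design
  - employee 6 (Zoe): dept_id=4 -> matches Design
So 1 of 6 rows is dropped.

SQL:
SELECT a.name, b.name AS department
FROM employees a
INNER JOIN departments b ON a.dept_id = b.id

Result:
name | department 
-----+------------
Eli  | Finance    
Leo  | Engineering
Tina | Security   
Pete | Design     
Zoe  | Design     


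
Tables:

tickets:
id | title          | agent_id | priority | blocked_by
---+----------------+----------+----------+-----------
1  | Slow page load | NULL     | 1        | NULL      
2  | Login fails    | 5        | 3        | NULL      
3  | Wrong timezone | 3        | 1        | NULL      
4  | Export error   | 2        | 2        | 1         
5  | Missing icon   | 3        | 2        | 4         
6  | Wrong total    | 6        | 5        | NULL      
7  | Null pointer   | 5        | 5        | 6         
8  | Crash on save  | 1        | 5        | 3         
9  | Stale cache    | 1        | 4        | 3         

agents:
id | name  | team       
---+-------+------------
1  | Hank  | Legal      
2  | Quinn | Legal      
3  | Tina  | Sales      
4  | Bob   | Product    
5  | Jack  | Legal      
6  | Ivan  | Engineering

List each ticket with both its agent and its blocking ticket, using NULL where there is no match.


Two LEFT JOINs from the same base table tickets: one to agents via agent_id, one to tickets itself via blocked_by. Both are LEFT so every ticket is preserved.
Match against agents:
  - ticket 1 (Slow page load): agent_id=NULL, no match -> kept with NULL
  - ticket 2 (Login fails): agent_id=5 -> matches Jack
  - ticket 3 (Wrong timezone): agent_id=3 -> matches Tina
  - ticket 4 (Export error): agent_id=2 -> matches Quinn
  - ticket 5 (Missing icon): agent_id=3 -> matches Tina
  - ticket 6 (Wrong total): agent_id=6 -> matches Ivan
  - ticket 7 (Null pointer): agent_id=5 -> matches Jack
  - ticket 8 (Crash on save): agent_id=1 -> matches Hank
  - ticket 9 (Stale cache): agent_id=1 -> matches Hank
Match against tickets (self):
  - ticket 1 (Slow page load): blocked_by=NULL -> NULL
  - ticket 2 (Login fails): blocked_by=NULL -> NULL
  - ticket 3 (Wrong timezone): blocked_by=NULL -> NULL
  - ticket 4 (Export error): blocked_by=1 -> Slow page load
  - ticket 5 (Missing icon): blocked_by=4 -> Export error
  - ticket 6 (Wrong total): blocked_by=NULL -> NULL
  - ticket 7 (Null pointer): blocked_by=6 -> Wrong total
  - ticket 8 (Crash on save): blocked_by=3 -> Wrong timezone
  - ticket 9 (Stale cache): blocked_by=3 -> Wrong timezone

SQL:
SELECT a.title, b.name AS agent, c.title AS blocked_by
FROM tickets a
LEFT JOIN agents b ON a.agent_id = b.id
LEFT JOIN tickets c ON a.blocked_by = c.id

Result:
title          | agent | blocked_by    
---------------+-------+---------------
Slow page load | NULL  | NULL          
Login fails    | Jack  | NULL          
Wrong timezone | Tina  | NULL          
Export error   | Quinn | Slow page load
Missing icon   | Tina  | Export error  
Wrong total    | Ivan  | NULL          
Null pointer   | Jack  | Wrong total   
Crash on save  | Hank  | Wrong timezone
Stale cache    | Hank  | Wrong timezone


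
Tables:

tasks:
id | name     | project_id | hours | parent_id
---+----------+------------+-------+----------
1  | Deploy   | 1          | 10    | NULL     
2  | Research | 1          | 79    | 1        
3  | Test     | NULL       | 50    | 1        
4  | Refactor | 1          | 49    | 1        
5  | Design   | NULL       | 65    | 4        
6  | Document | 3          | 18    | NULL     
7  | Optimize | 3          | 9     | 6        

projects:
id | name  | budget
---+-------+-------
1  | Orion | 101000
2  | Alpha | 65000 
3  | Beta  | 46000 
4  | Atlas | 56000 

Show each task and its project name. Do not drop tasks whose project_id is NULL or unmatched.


LEFT JOIN keeps every row from tasks (the left table); where project_id has no match in projects, the project columns become NULL. Walk through each task:
  - task 1 (Deploy): project_id=1 -> matches Orion
  - task 2 (Research): project_id=1 -> matches Orion
  - task 3 (Test): project_id=NULL, no match -> kept with NULL
  - task 4 (Refactor): project_id=1 -> matches Orion
  - task 5 (Design): project_id=NULL, no match -> kept with NULL
  - task 6 (Document): project_id=3 -> matches Beta
  - task 7 (Optimize): project_id=3 -> matches Beta
All 7 rows appear; 2 have NULL project.

SQL:
SELECT a.name, b.name AS project
FROM tasks a
LEFT JOIN projects b ON a.project_id = b.id

Result:
name     | project
---------+--------
Deploy   | Orion  
Research | Orion  
Test     | NULL   
Refactor | Orion  
Design   | NULL   
Document | Beta   
Optimize | Beta   


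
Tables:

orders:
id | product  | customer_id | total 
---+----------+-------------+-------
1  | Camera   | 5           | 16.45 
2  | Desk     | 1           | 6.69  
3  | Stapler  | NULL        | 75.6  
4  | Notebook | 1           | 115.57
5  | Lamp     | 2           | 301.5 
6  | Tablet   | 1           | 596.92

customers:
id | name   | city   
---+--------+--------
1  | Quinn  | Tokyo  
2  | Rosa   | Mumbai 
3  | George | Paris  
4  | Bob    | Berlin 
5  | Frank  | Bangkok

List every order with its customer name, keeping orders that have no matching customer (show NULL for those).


LEFT JOIN keeps every row from orders (the left table); where customer_id has no match in customers, the customer columns become NULL. Walk through each order:
  - order 1 (Camera): customer_id=5 -> matches Frank
  - order 2 (Desk): customer_id=1 -> matches Quinn
  - order 3 (Stapler): customer_id=NULL, no match -> kept with NULL
  - order 4 (Notebook): customer_id=1 -> matches Quinn
  - order 5 (Lamp): customer_id=2 -> matches Rosa
  - order 6 (Tablet): customer_id=1 -> matches Quinn
All 6 rows appear; 1 has NULL customer.

SQL:
SELECT a.product, b.name AS customer
FROM orders a
LEFT JOIN customers b ON a.customer_id = b.id

Result:
product  | customer
---------+---------
Camera   | Frank   
Desk     | Quinn   
Stapler  | NULL    
Notebook | Quinn   
Lamp     | Rosa    
Tablet   | Quinn   
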